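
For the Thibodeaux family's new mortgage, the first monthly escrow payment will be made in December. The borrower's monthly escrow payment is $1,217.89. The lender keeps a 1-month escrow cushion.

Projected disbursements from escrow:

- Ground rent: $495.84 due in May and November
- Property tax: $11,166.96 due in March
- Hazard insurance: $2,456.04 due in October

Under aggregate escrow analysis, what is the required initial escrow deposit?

$7,513.29

Cushion = 1 × $1,217.89 = $1,217.89
Trial balance (start $0, +$1,217.89 each month, − disbursements):
  Dec: +$1,217.89 → $1,217.89
  Jan: +$1,217.89 → $2,435.78
  Feb: +$1,217.89 → $3,653.67
  Mar: +$1,217.89 − $11,166.96 → -$6,295.40
  Apr: +$1,217.89 → -$5,077.51
  May: +$1,217.89 − $495.84 → -$4,355.46
  Jun: +$1,217.89 → -$3,137.57
  Jul: +$1,217.89 → -$1,919.68
  Aug: +$1,217.89 → -$701.79
  Sep: +$1,217.89 → $516.10
  Oct: +$1,217.89 − $2,456.04 → -$722.05
  Nov: +$1,217.89 − $495.84 → $0.00
Lowest trial balance = -$6,295.40 (Mar)
Initial deposit = cushion − low point = $1,217.89 − (-$6,295.40) = $7,513.29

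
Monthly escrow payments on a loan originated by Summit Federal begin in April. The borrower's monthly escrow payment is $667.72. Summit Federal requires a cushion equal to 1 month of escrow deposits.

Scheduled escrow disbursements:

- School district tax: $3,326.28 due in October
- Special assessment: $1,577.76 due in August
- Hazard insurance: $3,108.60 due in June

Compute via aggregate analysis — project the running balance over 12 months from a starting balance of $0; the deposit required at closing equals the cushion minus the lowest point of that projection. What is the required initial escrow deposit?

$4,006.32

Cushion = 1 × $667.72 = $667.72
Trial balance (start $0, +$667.72 each month, − disbursements):
  Apr: +$667.72 → $667.72
  May: +$667.72 → $1,335.44
  Jun: +$667.72 − $3,108.60 → -$1,105.44
  Jul: +$667.72 → -$437.72
  Aug: +$667.72 − $1,577.76 → -$1,347.76
  Sep: +$667.72 → -$680.04
  Oct: +$667.72 − $3,326.28 → -$3,338.60
  Nov: +$667.72 → -$2,670.88
  Dec: +$667.72 → -$2,003.16
  Jan: +$667.72 → -$1,335.44
  Feb: +$667.72 → -$667.72
  Mar: +$667.72 → $0.00
Lowest trial balance = -$3,338.60 (Oct)
Initial deposit = cushion − low point = $667.72 − (-$3,338.60) = $4,006.32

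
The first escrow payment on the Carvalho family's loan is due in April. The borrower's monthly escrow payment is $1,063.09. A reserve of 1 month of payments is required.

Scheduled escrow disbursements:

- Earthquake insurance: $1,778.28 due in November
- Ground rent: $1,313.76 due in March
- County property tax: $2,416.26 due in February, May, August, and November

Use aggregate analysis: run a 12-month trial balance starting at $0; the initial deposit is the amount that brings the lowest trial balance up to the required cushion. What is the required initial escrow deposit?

Cushion = 1 × $1,063.09 = $1,063.09
Trial balance (start $0, +$1,063.09 each month, − disbursements):
  Apr: +$1,063.09 → $1,063.09
  May: +$1,063.09 − $2,416.26 → -$290.08
  Jun: +$1,063.09 → $773.01
  Jul: +$1,063.09 → $1,836.10
  Aug: +$1,063.09 − $2,416.26 → $482.93
  Sep: +$1,063.09 → $1,546.02
  Oct: +$1,063.09 → $2,609.11
  Nov: +$1,063.09 − $4,194.54 → -$522.34
  Dec: +$1,063.09 → $540.75
  Jan: +$1,063.09 → $1,603.84
  Feb: +$1,063.09 − $2,416.26 → $250.67
  Mar: +$1,063.09 − $1,313.76 → $0.00
Lowest trial balance = -$522.34 (Nov)
Initial deposit = cushion − low point = $1,063.09 − (-$522.34) = $1,585.43

$1,585.43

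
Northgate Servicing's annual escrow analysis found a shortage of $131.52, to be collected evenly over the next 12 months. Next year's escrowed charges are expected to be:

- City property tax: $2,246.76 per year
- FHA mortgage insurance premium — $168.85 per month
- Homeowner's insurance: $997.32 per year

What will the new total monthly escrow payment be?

City property tax: $2,246.76/yr
FHA mortgage insurance premium: $168.85 × 12 = $2,026.20/yr
Homeowner's insurance: $997.32/yr
Total annual escrow = $2,246.76 + $2,026.20 + $997.32 = $5,270.28
Per month = $5,270.28 / 12 = $439.19
Shortage spread = $131.52 ÷ 12 = $10.96/mo
New monthly escrow = $439.19 + $10.96 = $450.15

$450.15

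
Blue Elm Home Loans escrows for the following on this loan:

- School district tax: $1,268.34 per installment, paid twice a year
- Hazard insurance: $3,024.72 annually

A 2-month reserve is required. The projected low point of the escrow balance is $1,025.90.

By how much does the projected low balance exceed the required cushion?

$99.00

School district tax: $1,268.34 × 2 = $2,536.68 annually
Hazard insurance: $3,024.72 annually
Yearly total = $5,561.40
Monthly escrow = $5,561.40 / 12 = $463.45
Required cushion = 2 × $463.45 = $926.90
Excess over cushion: $1,025.90 − $926.90 = $99.00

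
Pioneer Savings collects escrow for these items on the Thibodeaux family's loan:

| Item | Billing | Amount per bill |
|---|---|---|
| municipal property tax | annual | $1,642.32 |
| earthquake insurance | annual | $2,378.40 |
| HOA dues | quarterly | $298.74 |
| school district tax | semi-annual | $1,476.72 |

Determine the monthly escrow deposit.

$680.76

Municipal property tax = $1,642.32 annually
Earthquake insurance = $2,378.40 annually
HOA dues = $298.74 × 4 = $1,194.96 annually
School district tax = $1,476.72 × 2 = $2,953.44 annually
Combined annual = $1,642.32 + $2,378.40 + $1,194.96 + $2,953.44 = $8,169.12
Monthly escrow = $8,169.12 / 12 = $680.76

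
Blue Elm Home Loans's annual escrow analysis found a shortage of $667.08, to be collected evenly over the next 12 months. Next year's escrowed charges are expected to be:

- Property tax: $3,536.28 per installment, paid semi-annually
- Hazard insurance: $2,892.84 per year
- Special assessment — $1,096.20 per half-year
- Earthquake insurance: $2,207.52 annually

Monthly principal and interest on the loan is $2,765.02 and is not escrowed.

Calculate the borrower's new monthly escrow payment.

Property tax: $3,536.28 × 2 = $7,072.56
Hazard insurance: $2,892.84
Special assessment: $1,096.20 × 2 = $2,192.40
Earthquake insurance: $2,207.52
Total annual escrow = $7,072.56 + $2,892.84 + $2,192.40 + $2,207.52 = $14,365.32
Monthly = $14,365.32 / 12 = $1,197.11
Monthly shortage recovery: $667.08 ÷ 12 = $55.59
Adjusted monthly = $1,197.11 + $55.59 = $1,252.70

$1,252.70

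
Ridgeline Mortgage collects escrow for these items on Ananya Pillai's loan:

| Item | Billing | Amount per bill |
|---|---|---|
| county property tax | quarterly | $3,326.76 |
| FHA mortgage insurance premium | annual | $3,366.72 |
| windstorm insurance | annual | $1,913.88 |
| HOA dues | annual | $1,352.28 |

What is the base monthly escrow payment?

$1,661.66

County property tax — $3,326.76 × 4 = $13,307.04/yr
FHA mortgage insurance premium — $3,366.72/yr
Windstorm insurance — $1,913.88/yr
HOA dues — $1,352.28/yr
Annual escrow total = $13,307.04 + $3,366.72 + $1,913.88 + $1,352.28 = $19,939.92
Monthly escrow = $19,939.92 ÷ 12 = $1,661.66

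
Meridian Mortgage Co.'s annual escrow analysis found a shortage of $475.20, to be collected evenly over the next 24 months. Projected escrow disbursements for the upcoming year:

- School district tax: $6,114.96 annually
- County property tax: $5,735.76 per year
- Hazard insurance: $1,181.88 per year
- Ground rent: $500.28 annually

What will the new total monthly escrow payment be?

$1,147.54

School district tax = $6,114.96 annually
County property tax = $5,735.76 annually
Hazard insurance = $1,181.88 annually
Ground rent = $500.28 annually
Annual escrow total = $6,114.96 + $5,735.76 + $1,181.88 + $500.28 = $13,532.88
Monthly escrow = $13,532.88 / 12 = $1,127.74
Shortage spread = $475.20 / 24 = $19.80/mo
New monthly escrow = $1,127.74 + $19.80 = $1,147.54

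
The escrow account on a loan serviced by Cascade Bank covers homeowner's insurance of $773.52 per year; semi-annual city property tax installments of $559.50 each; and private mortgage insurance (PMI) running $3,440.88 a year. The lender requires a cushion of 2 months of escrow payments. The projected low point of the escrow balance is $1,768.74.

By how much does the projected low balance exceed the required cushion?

$879.84

Homeowner's insurance — $773.52
City property tax — $559.50 × 2 = $1,119.00
Private mortgage insurance (PMI) — $3,440.88
Annual escrow total = $5,333.40
Monthly = $5,333.40 ÷ 12 = $444.45
Required reserve = 2 × $444.45 = $888.90
Excess over cushion: $1,768.74 − $888.90 = $879.84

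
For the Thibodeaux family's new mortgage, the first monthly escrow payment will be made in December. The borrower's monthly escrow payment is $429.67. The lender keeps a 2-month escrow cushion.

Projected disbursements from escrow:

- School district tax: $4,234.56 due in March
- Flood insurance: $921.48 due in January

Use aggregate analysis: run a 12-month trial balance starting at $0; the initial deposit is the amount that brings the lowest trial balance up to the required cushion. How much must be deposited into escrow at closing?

Cushion = 2 × $429.67 = $859.34
Trial balance (start $0, +$429.67 each month, − disbursements):
  Dec: +$429.67 → $429.67
  Jan: +$429.67 − $921.48 → -$62.14
  Feb: +$429.67 → $367.53
  Mar: +$429.67 − $4,234.56 → -$3,437.36
  Apr: +$429.67 → -$3,007.69
  May: +$429.67 → -$2,578.02
  Jun: +$429.67 → -$2,148.35
  Jul: +$429.67 → -$1,718.68
  Aug: +$429.67 → -$1,289.01
  Sep: +$429.67 → -$859.34
  Oct: +$429.67 → -$429.67
  Nov: +$429.67 → $0.00
Lowest trial balance = -$3,437.36 (Mar)
Initial deposit = cushion − low point = $859.34 − (-$3,437.36) = $4,296.70

$4,296.70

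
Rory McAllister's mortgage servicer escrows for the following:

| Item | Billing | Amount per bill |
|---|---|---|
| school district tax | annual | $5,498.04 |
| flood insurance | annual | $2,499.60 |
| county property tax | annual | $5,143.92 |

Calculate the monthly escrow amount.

School district tax: $5,498.04 annually
Flood insurance: $2,499.60 annually
County property tax: $5,143.92 annually
Annual escrow total = $5,498.04 + $2,499.60 + $5,143.92 = $13,141.56
Base monthly escrow = $13,141.56 ÷ 12 = $1,095.13

$1,095.13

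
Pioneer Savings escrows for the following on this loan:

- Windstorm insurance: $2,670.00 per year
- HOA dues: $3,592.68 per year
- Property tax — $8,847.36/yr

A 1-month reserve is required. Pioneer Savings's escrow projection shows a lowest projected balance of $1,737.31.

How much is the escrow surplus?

Windstorm insurance = $2,670.00/yr
HOA dues = $3,592.68/yr
Property tax = $8,847.36/yr
Total annual escrow = $15,110.04
Per month = $15,110.04 ÷ 12 = $1,259.17
Cushion = 1 × $1,259.17 = $1,259.17
Surplus = $1,737.31 − $1,259.17 = $478.14

$478.14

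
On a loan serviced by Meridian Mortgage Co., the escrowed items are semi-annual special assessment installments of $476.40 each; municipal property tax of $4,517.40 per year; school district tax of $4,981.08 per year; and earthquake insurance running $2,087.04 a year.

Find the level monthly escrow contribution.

Special assessment: $476.40 × 2 = $952.80 per year
Municipal property tax: $4,517.40 per year
School district tax: $4,981.08 per year
Earthquake insurance: $2,087.04 per year
Total annual escrow = $952.80 + $4,517.40 + $4,981.08 + $2,087.04 = $12,538.32
Base monthly escrow = $12,538.32 / 12 = $1,044.86

$1,044.86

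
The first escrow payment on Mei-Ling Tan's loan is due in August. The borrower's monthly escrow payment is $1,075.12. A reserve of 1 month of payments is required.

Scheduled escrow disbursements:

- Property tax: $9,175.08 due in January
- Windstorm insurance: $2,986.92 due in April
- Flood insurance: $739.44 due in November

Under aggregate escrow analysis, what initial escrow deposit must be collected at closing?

$4,538.92

Cushion = 1 × $1,075.12 = $1,075.12
Trial balance (start $0, +$1,075.12 each month, − disbursements):
  Aug: +$1,075.12 → $1,075.12
  Sep: +$1,075.12 → $2,150.24
  Oct: +$1,075.12 → $3,225.36
  Nov: +$1,075.12 − $739.44 → $3,561.04
  Dec: +$1,075.12 → $4,636.16
  Jan: +$1,075.12 − $9,175.08 → -$3,463.80
  Feb: +$1,075.12 → -$2,388.68
  Mar: +$1,075.12 → -$1,313.56
  Apr: +$1,075.12 − $2,986.92 → -$3,225.36
  May: +$1,075.12 → -$2,150.24
  Jun: +$1,075.12 → -$1,075.12
  Jul: +$1,075.12 → $0.00
Lowest trial balance = -$3,463.80 (Jan)
Initial deposit = cushion − low point = $1,075.12 − (-$3,463.80) = $4,538.92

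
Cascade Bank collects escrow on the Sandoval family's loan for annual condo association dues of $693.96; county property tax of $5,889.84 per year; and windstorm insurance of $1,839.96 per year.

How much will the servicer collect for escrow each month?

Condo association dues = $693.96/yr
County property tax = $5,889.84/yr
Windstorm insurance = $1,839.96/yr
Combined annual = $8,423.76
Per month = $8,423.76 / 12 = $701.98

$701.98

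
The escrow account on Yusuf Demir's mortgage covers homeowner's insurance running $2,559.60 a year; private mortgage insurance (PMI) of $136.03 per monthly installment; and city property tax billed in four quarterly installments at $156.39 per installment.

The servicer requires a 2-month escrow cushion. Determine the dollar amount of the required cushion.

Homeowner's insurance — $2,559.60 per year
Private mortgage insurance (PMI) — $136.03 × 12 = $1,632.36 per year
City property tax — $156.39 × 4 = $625.56 per year
Yearly total = $2,559.60 + $1,632.36 + $625.56 = $4,817.52
Base monthly escrow = $4,817.52 ÷ 12 = $401.46
Cushion = 2 × $401.46 = $802.92

$802.92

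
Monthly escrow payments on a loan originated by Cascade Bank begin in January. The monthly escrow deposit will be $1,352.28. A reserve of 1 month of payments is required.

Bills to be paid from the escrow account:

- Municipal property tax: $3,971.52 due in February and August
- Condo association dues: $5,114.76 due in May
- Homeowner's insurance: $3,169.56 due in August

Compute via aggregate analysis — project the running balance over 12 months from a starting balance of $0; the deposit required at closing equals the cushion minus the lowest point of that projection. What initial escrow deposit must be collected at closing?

Cushion = 1 × $1,352.28 = $1,352.28
Trial balance (start $0, +$1,352.28 each month, − disbursements):
  Jan: +$1,352.28 → $1,352.28
  Feb: +$1,352.28 − $3,971.52 → -$1,266.96
  Mar: +$1,352.28 → $85.32
  Apr: +$1,352.28 → $1,437.60
  May: +$1,352.28 − $5,114.76 → -$2,324.88
  Jun: +$1,352.28 → -$972.60
  Jul: +$1,352.28 → $379.68
  Aug: +$1,352.28 − $7,141.08 → -$5,409.12
  Sep: +$1,352.28 → -$4,056.84
  Oct: +$1,352.28 → -$2,704.56
  Nov: +$1,352.28 → -$1,352.28
  Dec: +$1,352.28 → $0.00
Lowest trial balance = -$5,409.12 (Aug)
Initial deposit = cushion − low point = $1,352.28 − (-$5,409.12) = $6,761.40

$6,761.40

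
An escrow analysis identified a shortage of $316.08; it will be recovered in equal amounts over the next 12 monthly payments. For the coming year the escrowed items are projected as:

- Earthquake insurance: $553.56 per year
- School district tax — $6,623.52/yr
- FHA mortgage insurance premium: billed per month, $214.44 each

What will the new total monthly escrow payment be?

$838.87

Earthquake insurance — $553.56 per year
School district tax — $6,623.52 per year
FHA mortgage insurance premium — $214.44 × 12 = $2,573.28 per year
Yearly total = $9,750.36
Monthly = $9,750.36 / 12 = $812.53
Shortage spread = $316.08 / 12 = $26.34/mo
New monthly escrow = $812.53 + $26.34 = $838.87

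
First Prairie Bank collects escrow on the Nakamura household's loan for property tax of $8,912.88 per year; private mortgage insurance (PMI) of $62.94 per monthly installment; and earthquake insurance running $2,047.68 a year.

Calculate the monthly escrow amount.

Property tax = $8,912.88
Private mortgage insurance (PMI) = $62.94 × 12 = $755.28
Earthquake insurance = $2,047.68
Total per year = $11,715.84
Monthly = $11,715.84 / 12 = $976.32

$976.32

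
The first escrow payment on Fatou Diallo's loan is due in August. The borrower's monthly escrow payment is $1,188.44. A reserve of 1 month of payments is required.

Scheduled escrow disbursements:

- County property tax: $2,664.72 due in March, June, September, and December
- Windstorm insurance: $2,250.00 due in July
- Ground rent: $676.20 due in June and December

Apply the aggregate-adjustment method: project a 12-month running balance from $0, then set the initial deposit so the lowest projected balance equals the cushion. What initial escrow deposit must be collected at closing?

$1,476.28

Cushion = 1 × $1,188.44 = $1,188.44
Trial balance (start $0, +$1,188.44 each month, − disbursements):
  Aug: +$1,188.44 → $1,188.44
  Sep: +$1,188.44 − $2,664.72 → -$287.84
  Oct: +$1,188.44 → $900.60
  Nov: +$1,188.44 → $2,089.04
  Dec: +$1,188.44 − $3,340.92 → -$63.44
  Jan: +$1,188.44 → $1,125.00
  Feb: +$1,188.44 → $2,313.44
  Mar: +$1,188.44 − $2,664.72 → $837.16
  Apr: +$1,188.44 → $2,025.60
  May: +$1,188.44 → $3,214.04
  Jun: +$1,188.44 − $3,340.92 → $1,061.56
  Jul: +$1,188.44 − $2,250.00 → $0.00
Lowest trial balance = -$287.84 (Sep)
Initial deposit = cushion − low point = $1,188.44 − (-$287.84) = $1,476.28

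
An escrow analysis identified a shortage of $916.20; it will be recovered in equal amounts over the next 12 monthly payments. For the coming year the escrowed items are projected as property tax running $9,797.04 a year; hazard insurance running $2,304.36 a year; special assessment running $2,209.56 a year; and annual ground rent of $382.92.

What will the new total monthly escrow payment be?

Property tax: $9,797.04/yr
Hazard insurance: $2,304.36/yr
Special assessment: $2,209.56/yr
Ground rent: $382.92/yr
Combined annual = $9,797.04 + $2,304.36 + $2,209.56 + $382.92 = $14,693.88
Per month = $14,693.88 ÷ 12 = $1,224.49
Shortage spread = $916.20 ÷ 12 = $76.35/mo
Adjusted monthly = $1,224.49 + $76.35 = $1,300.84

$1,300.84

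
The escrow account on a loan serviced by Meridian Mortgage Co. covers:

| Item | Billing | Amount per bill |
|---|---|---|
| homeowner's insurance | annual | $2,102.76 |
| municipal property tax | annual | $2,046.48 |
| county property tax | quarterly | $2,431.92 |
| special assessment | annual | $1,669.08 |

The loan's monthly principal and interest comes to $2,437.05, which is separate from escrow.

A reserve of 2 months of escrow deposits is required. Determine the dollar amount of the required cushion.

$2,591.00

Homeowner's insurance: $2,102.76 per year
Municipal property tax: $2,046.48 per year
County property tax: $2,431.92 × 4 = $9,727.68 per year
Special assessment: $1,669.08 per year
Total annual escrow = $15,546.00
Base monthly escrow = $15,546.00 ÷ 12 = $1,295.50
Cushion = 2 × $1,295.50 = $2,591.00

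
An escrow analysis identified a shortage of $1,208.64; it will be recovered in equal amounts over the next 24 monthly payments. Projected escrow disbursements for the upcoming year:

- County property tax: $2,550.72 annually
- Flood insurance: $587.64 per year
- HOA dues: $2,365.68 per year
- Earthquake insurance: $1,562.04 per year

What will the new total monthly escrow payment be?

County property tax = $2,550.72
Flood insurance = $587.64
HOA dues = $2,365.68
Earthquake insurance = $1,562.04
Total per year = $2,550.72 + $587.64 + $2,365.68 + $1,562.04 = $7,066.08
Per month = $7,066.08 / 12 = $588.84
Shortage spread = $1,208.64 / 24 = $50.36/mo
New monthly escrow = $588.84 + $50.36 = $639.20

$639.20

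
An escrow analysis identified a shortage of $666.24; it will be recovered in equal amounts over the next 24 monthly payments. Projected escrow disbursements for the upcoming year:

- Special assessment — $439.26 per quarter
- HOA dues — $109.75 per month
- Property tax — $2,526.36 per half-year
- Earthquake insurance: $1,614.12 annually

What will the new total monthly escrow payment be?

$839.50

Special assessment — $439.26 × 4 = $1,757.04 annually
HOA dues — $109.75 × 12 = $1,317.00 annually
Property tax — $2,526.36 × 2 = $5,052.72 annually
Earthquake insurance — $1,614.12 annually
Combined annual = $9,740.88
Monthly = $9,740.88 ÷ 12 = $811.74
Shortage per month = $666.24 / 24 = $27.76
Adjusted monthly = $811.74 + $27.76 = $839.50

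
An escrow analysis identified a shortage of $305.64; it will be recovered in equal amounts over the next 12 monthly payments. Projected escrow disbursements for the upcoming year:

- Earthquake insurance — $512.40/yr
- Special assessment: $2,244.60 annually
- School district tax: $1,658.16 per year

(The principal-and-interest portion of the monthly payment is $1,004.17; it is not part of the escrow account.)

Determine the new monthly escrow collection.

Earthquake insurance = $512.40 per year
Special assessment = $2,244.60 per year
School district tax = $1,658.16 per year
Total annual escrow = $512.40 + $2,244.60 + $1,658.16 = $4,415.16
Monthly escrow = $4,415.16 / 12 = $367.93
Shortage spread = $305.64 / 12 = $25.47/mo
New monthly escrow = $367.93 + $25.47 = $393.40

$393.40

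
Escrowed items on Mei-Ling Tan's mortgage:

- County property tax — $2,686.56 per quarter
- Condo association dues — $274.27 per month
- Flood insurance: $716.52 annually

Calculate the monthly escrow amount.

County property tax — $2,686.56 × 4 = $10,746.24 per year
Condo association dues — $274.27 × 12 = $3,291.24 per year
Flood insurance — $716.52 per year
Combined annual = $10,746.24 + $3,291.24 + $716.52 = $14,754.00
Base monthly escrow = $14,754.00 / 12 = $1,229.50

$1,229.50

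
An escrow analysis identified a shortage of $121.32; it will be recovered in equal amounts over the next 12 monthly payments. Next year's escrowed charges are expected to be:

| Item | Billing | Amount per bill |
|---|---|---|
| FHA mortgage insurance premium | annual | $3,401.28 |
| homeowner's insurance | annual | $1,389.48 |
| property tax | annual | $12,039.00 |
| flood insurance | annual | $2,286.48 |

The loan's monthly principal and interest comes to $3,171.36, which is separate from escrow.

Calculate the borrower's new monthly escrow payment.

$1,603.13

FHA mortgage insurance premium: $3,401.28/yr
Homeowner's insurance: $1,389.48/yr
Property tax: $12,039.00/yr
Flood insurance: $2,286.48/yr
Combined annual = $3,401.28 + $1,389.48 + $12,039.00 + $2,286.48 = $19,116.24
Monthly escrow = $19,116.24 ÷ 12 = $1,593.02
Shortage spread = $121.32 ÷ 12 = $10.11/mo
Adjusted monthly = $1,593.02 + $10.11 = $1,603.13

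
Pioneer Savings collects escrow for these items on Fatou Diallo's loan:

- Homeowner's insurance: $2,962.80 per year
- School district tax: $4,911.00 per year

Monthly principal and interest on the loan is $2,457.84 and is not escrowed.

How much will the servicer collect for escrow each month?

Homeowner's insurance = $2,962.80
School district tax = $4,911.00
Yearly total = $2,962.80 + $4,911.00 = $7,873.80
Base monthly escrow = $7,873.80 / 12 = $656.15

$656.15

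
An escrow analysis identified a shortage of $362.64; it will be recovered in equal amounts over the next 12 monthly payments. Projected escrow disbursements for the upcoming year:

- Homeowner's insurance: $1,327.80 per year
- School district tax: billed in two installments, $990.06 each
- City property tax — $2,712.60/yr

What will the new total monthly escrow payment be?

$531.93

Homeowner's insurance — $1,327.80
School district tax — $990.06 × 2 = $1,980.12
City property tax — $2,712.60
Annual escrow total = $6,020.52
Monthly = $6,020.52 / 12 = $501.71
Monthly shortage recovery: $362.64 ÷ 12 = $30.22
New monthly escrow = $501.71 + $30.22 = $531.93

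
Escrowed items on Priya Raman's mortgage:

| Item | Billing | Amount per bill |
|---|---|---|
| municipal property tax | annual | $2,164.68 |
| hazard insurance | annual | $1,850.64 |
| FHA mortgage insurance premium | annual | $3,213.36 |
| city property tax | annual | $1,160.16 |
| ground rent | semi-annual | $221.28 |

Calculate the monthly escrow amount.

Municipal property tax — $2,164.68/yr
Hazard insurance — $1,850.64/yr
FHA mortgage insurance premium — $3,213.36/yr
City property tax — $1,160.16/yr
Ground rent — $221.28 × 2 = $442.56/yr
Combined annual = $2,164.68 + $1,850.64 + $3,213.36 + $1,160.16 + $442.56 = $8,831.40
Per month = $8,831.40 ÷ 12 = $735.95

$735.95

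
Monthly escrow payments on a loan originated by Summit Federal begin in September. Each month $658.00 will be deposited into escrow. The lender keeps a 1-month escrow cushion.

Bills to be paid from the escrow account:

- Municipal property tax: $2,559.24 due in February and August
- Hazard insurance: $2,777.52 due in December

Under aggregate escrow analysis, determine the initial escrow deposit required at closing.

$2,046.76

Cushion = 1 × $658.00 = $658.00
Trial balance (start $0, +$658.00 each month, − disbursements):
  Sep: +$658.00 → $658.00
  Oct: +$658.00 → $1,316.00
  Nov: +$658.00 → $1,974.00
  Dec: +$658.00 − $2,777.52 → -$145.52
  Jan: +$658.00 → $512.48
  Feb: +$658.00 − $2,559.24 → -$1,388.76
  Mar: +$658.00 → -$730.76
  Apr: +$658.00 → -$72.76
  May: +$658.00 → $585.24
  Jun: +$658.00 → $1,243.24
  Jul: +$658.00 → $1,901.24
  Aug: +$658.00 − $2,559.24 → $0.00
Lowest trial balance = -$1,388.76 (Feb)
Initial deposit = cushion − low point = $658.00 − (-$1,388.76) = $2,046.76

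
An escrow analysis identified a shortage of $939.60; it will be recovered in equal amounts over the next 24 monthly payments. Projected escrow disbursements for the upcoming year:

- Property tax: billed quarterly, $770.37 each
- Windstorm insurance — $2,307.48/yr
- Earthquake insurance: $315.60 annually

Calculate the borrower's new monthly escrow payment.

$514.53

Property tax — $770.37 × 4 = $3,081.48 annually
Windstorm insurance — $2,307.48 annually
Earthquake insurance — $315.60 annually
Combined annual = $5,704.56
Monthly escrow = $5,704.56 / 12 = $475.38
Shortage per month = $939.60 / 24 = $39.15
Adjusted monthly = $475.38 + $39.15 = $514.53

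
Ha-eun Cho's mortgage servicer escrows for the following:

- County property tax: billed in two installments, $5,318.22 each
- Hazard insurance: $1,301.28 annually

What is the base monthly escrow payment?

County property tax = $5,318.22 × 2 = $10,636.44/yr
Hazard insurance = $1,301.28/yr
Total per year = $11,937.72
Per month = $11,937.72 / 12 = $994.81

$994.81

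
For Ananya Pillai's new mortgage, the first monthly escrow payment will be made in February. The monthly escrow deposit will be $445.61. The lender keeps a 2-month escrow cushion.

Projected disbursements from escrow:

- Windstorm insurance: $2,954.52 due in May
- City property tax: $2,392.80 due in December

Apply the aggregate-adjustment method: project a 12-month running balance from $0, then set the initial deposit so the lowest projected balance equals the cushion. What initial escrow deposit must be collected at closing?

Cushion = 2 × $445.61 = $891.22
Trial balance (start $0, +$445.61 each month, − disbursements):
  Feb: +$445.61 → $445.61
  Mar: +$445.61 → $891.22
  Apr: +$445.61 → $1,336.83
  May: +$445.61 − $2,954.52 → -$1,172.08
  Jun: +$445.61 → -$726.47
  Jul: +$445.61 → -$280.86
  Aug: +$445.61 → $164.75
  Sep: +$445.61 → $610.36
  Oct: +$445.61 → $1,055.97
  Nov: +$445.61 → $1,501.58
  Dec: +$445.61 − $2,392.80 → -$445.61
  Jan: +$445.61 → $0.00
Lowest trial balance = -$1,172.08 (May)
Initial deposit = cushion − low point = $891.22 − (-$1,172.08) = $2,063.30

$2,063.30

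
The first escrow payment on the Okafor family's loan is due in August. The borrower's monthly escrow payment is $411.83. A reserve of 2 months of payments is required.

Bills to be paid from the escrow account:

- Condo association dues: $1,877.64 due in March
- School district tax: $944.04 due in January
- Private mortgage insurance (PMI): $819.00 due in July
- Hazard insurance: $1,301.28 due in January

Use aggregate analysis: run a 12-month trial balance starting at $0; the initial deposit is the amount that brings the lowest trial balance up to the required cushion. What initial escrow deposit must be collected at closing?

$1,651.98

Cushion = 2 × $411.83 = $823.66
Trial balance (start $0, +$411.83 each month, − disbursements):
  Aug: +$411.83 → $411.83
  Sep: +$411.83 → $823.66
  Oct: +$411.83 → $1,235.49
  Nov: +$411.83 → $1,647.32
  Dec: +$411.83 → $2,059.15
  Jan: +$411.83 − $2,245.32 → $225.66
  Feb: +$411.83 → $637.49
  Mar: +$411.83 − $1,877.64 → -$828.32
  Apr: +$411.83 → -$416.49
  May: +$411.83 → -$4.66
  Jun: +$411.83 → $407.17
  Jul: +$411.83 − $819.00 → $0.00
Lowest trial balance = -$828.32 (Mar)
Initial deposit = cushion − low point = $823.66 − (-$828.32) = $1,651.98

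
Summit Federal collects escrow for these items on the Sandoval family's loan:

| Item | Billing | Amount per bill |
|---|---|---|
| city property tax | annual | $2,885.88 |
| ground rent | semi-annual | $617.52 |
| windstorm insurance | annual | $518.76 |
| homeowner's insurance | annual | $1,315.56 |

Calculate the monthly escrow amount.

$496.27

City property tax = $2,885.88 per year
Ground rent = $617.52 × 2 = $1,235.04 per year
Windstorm insurance = $518.76 per year
Homeowner's insurance = $1,315.56 per year
Total per year = $5,955.24
Per month = $5,955.24 ÷ 12 = $496.27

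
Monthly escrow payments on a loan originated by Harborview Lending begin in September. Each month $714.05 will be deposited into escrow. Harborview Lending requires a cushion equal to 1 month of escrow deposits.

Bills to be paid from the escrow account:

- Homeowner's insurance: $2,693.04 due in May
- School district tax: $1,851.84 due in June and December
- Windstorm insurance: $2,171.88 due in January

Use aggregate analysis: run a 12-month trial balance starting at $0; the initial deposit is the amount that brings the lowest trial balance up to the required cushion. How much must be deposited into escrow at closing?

$2,142.15

Cushion = 1 × $714.05 = $714.05
Trial balance (start $0, +$714.05 each month, − disbursements):
  Sep: +$714.05 → $714.05
  Oct: +$714.05 → $1,428.10
  Nov: +$714.05 → $2,142.15
  Dec: +$714.05 − $1,851.84 → $1,004.36
  Jan: +$714.05 − $2,171.88 → -$453.47
  Feb: +$714.05 → $260.58
  Mar: +$714.05 → $974.63
  Apr: +$714.05 → $1,688.68
  May: +$714.05 − $2,693.04 → -$290.31
  Jun: +$714.05 − $1,851.84 → -$1,428.10
  Jul: +$714.05 → -$714.05
  Aug: +$714.05 → $0.00
Lowest trial balance = -$1,428.10 (Jun)
Initial deposit = cushion − low point = $714.05 − (-$1,428.10) = $2,142.15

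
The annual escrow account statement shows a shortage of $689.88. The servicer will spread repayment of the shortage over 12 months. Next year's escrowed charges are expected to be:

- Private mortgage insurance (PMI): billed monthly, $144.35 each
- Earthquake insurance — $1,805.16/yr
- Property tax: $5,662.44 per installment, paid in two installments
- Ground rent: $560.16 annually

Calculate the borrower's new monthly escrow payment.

Private mortgage insurance (PMI) = $144.35 × 12 = $1,732.20 per year
Earthquake insurance = $1,805.16 per year
Property tax = $5,662.44 × 2 = $11,324.88 per year
Ground rent = $560.16 per year
Total per year = $1,732.20 + $1,805.16 + $11,324.88 + $560.16 = $15,422.40
Monthly escrow = $15,422.40 ÷ 12 = $1,285.20
Shortage per month = $689.88 ÷ 12 = $57.49
New monthly escrow = $1,285.20 + $57.49 = $1,342.69

$1,342.69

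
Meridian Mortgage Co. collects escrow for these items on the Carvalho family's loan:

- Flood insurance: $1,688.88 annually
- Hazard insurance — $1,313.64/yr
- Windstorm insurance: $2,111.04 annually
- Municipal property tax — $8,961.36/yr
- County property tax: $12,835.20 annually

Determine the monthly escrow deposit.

Flood insurance: $1,688.88 annually
Hazard insurance: $1,313.64 annually
Windstorm insurance: $2,111.04 annually
Municipal property tax: $8,961.36 annually
County property tax: $12,835.20 annually
Yearly total = $26,910.12
Monthly escrow = $26,910.12 ÷ 12 = $2,242.51

$2,242.51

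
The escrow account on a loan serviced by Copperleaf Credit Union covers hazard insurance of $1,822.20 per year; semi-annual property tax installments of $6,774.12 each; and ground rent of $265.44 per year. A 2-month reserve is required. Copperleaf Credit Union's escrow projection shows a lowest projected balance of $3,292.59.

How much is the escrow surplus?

$686.61

Hazard insurance — $1,822.20/yr
Property tax — $6,774.12 × 2 = $13,548.24/yr
Ground rent — $265.44/yr
Total annual escrow = $1,822.20 + $13,548.24 + $265.44 = $15,635.88
Base monthly escrow = $15,635.88 / 12 = $1,302.99
Cushion = 2 × $1,302.99 = $2,605.98
Surplus = $3,292.59 − $2,605.98 = $686.61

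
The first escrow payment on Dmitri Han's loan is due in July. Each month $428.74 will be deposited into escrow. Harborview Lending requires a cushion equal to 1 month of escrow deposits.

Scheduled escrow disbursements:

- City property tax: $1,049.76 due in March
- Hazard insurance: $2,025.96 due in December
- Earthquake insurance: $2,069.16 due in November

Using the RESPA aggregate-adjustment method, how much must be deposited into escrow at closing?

Cushion = 1 × $428.74 = $428.74
Trial balance (start $0, +$428.74 each month, − disbursements):
  Jul: +$428.74 → $428.74
  Aug: +$428.74 → $857.48
  Sep: +$428.74 → $1,286.22
  Oct: +$428.74 → $1,714.96
  Nov: +$428.74 − $2,069.16 → $74.54
  Dec: +$428.74 − $2,025.96 → -$1,522.68
  Jan: +$428.74 → -$1,093.94
  Feb: +$428.74 → -$665.20
  Mar: +$428.74 − $1,049.76 → -$1,286.22
  Apr: +$428.74 → -$857.48
  May: +$428.74 → -$428.74
  Jun: +$428.74 → $0.00
Lowest trial balance = -$1,522.68 (Dec)
Initial deposit = cushion − low point = $428.74 − (-$1,522.68) = $1,951.42

$1,951.42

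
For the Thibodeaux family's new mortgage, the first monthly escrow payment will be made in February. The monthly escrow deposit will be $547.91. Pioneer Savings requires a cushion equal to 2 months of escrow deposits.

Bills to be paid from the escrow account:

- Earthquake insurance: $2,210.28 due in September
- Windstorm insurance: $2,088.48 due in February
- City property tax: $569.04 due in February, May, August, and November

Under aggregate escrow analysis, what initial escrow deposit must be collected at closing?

Cushion = 2 × $547.91 = $1,095.82
Trial balance (start $0, +$547.91 each month, − disbursements):
  Feb: +$547.91 − $2,657.52 → -$2,109.61
  Mar: +$547.91 → -$1,561.70
  Apr: +$547.91 → -$1,013.79
  May: +$547.91 − $569.04 → -$1,034.92
  Jun: +$547.91 → -$487.01
  Jul: +$547.91 → $60.90
  Aug: +$547.91 − $569.04 → $39.77
  Sep: +$547.91 − $2,210.28 → -$1,622.60
  Oct: +$547.91 → -$1,074.69
  Nov: +$547.91 − $569.04 → -$1,095.82
  Dec: +$547.91 → -$547.91
  Jan: +$547.91 → $0.00
Lowest trial balance = -$2,109.61 (Feb)
Initial deposit = cushion − low point = $1,095.82 − (-$2,109.61) = $3,205.43

$3,205.43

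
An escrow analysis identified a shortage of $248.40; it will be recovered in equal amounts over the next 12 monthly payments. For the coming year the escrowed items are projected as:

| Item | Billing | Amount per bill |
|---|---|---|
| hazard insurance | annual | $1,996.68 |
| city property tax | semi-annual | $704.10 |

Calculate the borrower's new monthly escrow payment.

Hazard insurance — $1,996.68 per year
City property tax — $704.10 × 2 = $1,408.20 per year
Combined annual = $3,404.88
Base monthly escrow = $3,404.88 / 12 = $283.74
Shortage spread = $248.40 / 12 = $20.70/mo
New monthly escrow = $283.74 + $20.70 = $304.44

$304.44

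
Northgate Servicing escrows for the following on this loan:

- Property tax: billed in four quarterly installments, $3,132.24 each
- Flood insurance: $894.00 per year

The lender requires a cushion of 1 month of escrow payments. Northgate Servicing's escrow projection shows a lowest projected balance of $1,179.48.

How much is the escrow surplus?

Property tax — $3,132.24 × 4 = $12,528.96/yr
Flood insurance — $894.00/yr
Total annual escrow = $12,528.96 + $894.00 = $13,422.96
Base monthly escrow = $13,422.96 / 12 = $1,118.58
Cushion = 1 × $1,118.58 = $1,118.58
Excess over cushion: $1,179.48 − $1,118.58 = $60.90

$60.90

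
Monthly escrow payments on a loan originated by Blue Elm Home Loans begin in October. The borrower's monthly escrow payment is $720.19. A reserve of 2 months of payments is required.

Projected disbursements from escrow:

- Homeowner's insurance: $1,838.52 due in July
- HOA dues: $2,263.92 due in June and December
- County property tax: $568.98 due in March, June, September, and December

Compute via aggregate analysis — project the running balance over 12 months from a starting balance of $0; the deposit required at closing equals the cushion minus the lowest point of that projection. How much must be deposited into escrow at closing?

Cushion = 2 × $720.19 = $1,440.38
Trial balance (start $0, +$720.19 each month, − disbursements):
  Oct: +$720.19 → $720.19
  Nov: +$720.19 → $1,440.38
  Dec: +$720.19 − $2,832.90 → -$672.33
  Jan: +$720.19 → $47.86
  Feb: +$720.19 → $768.05
  Mar: +$720.19 − $568.98 → $919.26
  Apr: +$720.19 → $1,639.45
  May: +$720.19 → $2,359.64
  Jun: +$720.19 − $2,832.90 → $246.93
  Jul: +$720.19 − $1,838.52 → -$871.40
  Aug: +$720.19 → -$151.21
  Sep: +$720.19 − $568.98 → $0.00
Lowest trial balance = -$871.40 (Jul)
Initial deposit = cushion − low point = $1,440.38 − (-$871.40) = $2,311.78

$2,311.78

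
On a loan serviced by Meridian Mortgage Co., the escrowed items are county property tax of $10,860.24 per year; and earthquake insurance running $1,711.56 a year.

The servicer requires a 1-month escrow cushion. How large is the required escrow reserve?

County property tax — $10,860.24 annually
Earthquake insurance — $1,711.56 annually
Yearly total = $10,860.24 + $1,711.56 = $12,571.80
Monthly = $12,571.80 ÷ 12 = $1,047.65
Reserve = 1 × $1,047.65 = $1,047.65

$1,047.65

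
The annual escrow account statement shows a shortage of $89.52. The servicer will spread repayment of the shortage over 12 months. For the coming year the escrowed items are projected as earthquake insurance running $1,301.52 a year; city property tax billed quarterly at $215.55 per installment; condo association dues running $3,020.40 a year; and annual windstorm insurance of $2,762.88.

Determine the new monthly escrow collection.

$669.71

Earthquake insurance — $1,301.52 annually
City property tax — $215.55 × 4 = $862.20 annually
Condo association dues — $3,020.40 annually
Windstorm insurance — $2,762.88 annually
Combined annual = $1,301.52 + $862.20 + $3,020.40 + $2,762.88 = $7,947.00
Monthly = $7,947.00 ÷ 12 = $662.25
Monthly shortage recovery: $89.52 / 12 = $7.46
Adjusted monthly = $662.25 + $7.46 = $669.71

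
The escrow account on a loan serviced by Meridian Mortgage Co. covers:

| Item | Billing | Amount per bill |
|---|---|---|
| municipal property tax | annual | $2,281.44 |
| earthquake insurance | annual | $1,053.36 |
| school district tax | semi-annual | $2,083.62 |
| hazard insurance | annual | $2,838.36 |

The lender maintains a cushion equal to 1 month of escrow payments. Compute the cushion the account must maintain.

Municipal property tax — $2,281.44 per year
Earthquake insurance — $1,053.36 per year
School district tax — $2,083.62 × 2 = $4,167.24 per year
Hazard insurance — $2,838.36 per year
Yearly total = $10,340.40
Monthly escrow = $10,340.40 ÷ 12 = $861.70
Reserve = 1 × $861.70 = $861.70

$861.70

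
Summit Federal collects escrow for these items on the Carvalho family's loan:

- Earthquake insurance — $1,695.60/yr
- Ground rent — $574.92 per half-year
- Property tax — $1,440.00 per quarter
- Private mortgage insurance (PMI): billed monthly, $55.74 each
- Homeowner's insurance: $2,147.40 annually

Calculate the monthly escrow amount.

Earthquake insurance — $1,695.60 per year
Ground rent — $574.92 × 2 = $1,149.84 per year
Property tax — $1,440.00 × 4 = $5,760.00 per year
Private mortgage insurance (PMI) — $55.74 × 12 = $668.88 per year
Homeowner's insurance — $2,147.40 per year
Total per year = $1,695.60 + $1,149.84 + $5,760.00 + $668.88 + $2,147.40 = $11,421.72
Base monthly escrow = $11,421.72 ÷ 12 = $951.81

$951.81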